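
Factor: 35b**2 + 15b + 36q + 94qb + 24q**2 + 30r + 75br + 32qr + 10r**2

Group: 2q(12q + 5b + 10r) + (7b + r + 3)(12q + 5b + 10r); both groups contain (12q + 5b + 10r).

(12q + 5b + 10r)(2q + 7b + r + 3)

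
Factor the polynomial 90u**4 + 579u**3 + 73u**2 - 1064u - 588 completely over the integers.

(3u + 2)(5u - 7)(6u + 7)(u + 6)

By the rational root theorem, u = -6 is a root, giving the factor (u + 6) and quotient 90u**3 + 39u**2 - 161u - 98.
Continuing, u = -2/3 is a root, so (3u + 2) is a factor; dividing leaves 30u**2 - 7u - 49.
The remaining quadratic factors as (6u + 7)(5u - 7).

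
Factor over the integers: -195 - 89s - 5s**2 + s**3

(s + 3)(s + 5)(s - 13)

By the rational root theorem, s = 13 is a root, giving the factor (s - 13) and quotient s**2 + 8s + 15.
The remaining quadratic factors as (s + 3)(s + 5).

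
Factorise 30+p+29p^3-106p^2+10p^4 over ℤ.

Testing divisors of the constant over divisors of the leading coefficient, p = 3/5 is a root, giving the factor (5p-3) and quotient 2p^3+7p^2-17p-10.
Next, p = 2 is a root, so (p-2) divides it; the quotient is 2p^2+11p+5.
The remaining quadratic factors as (p+5)(2p+1).

(2p+1)(5p-3)(p+5)(p-2)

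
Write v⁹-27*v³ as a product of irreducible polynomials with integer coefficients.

v³*(v²-3)*(v⁴+3*v²+9)

Pull out the common factor v³, leaving v⁶-27.
Recognize a difference of cubes with the parts v² and 3.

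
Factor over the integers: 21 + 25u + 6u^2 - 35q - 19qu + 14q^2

Group: 2q(7q - 6u - 7) + (-u - 3)(7q - 6u - 7); both groups contain (7q - 6u - 7).

(2q - u - 3)(7q - 6u - 7)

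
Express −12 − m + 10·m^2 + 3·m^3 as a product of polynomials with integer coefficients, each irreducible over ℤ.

Testing divisors of the constant over divisors of the leading coefficient, m = −4/3 is a root, so (3·m + 4) is a factor; dividing leaves m^2 + 2·m − 3.
The remaining quadratic factors as (m − 1)(m + 3).

(3·m + 4)·(m + 3)·(m − 1)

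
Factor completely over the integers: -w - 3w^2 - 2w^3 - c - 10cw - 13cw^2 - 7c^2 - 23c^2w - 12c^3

Group: c(-12c^2 - 11cw - 7c - 2w^2 - 3w - 1) + w(-12c^2 - 11cw - 7c - 2w^2 - 3w - 1); both groups contain (-12c^2 - 11cw - 7c - 2w^2 - 3w - 1), so (c + w) is a factor with cofactor -12c^2 - 11cw - 7c - 2w^2 - 3w - 1.
The cofactor groups again: -12c^2 - 11cw - 7c - 2w^2 - 3w - 1 = -3c(4c + w + 1) + (-2w - 1)(4c + w + 1); both groups contain (4c + w + 1), giving -(3c + 2w + 1)(4c + w + 1).

-(3c + 2w + 1)(4c + w + 1)(c + w)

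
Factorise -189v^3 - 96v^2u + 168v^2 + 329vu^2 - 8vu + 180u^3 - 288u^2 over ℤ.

-(3v - 4u)(9v + 5u - 8)(7v + 9u)

Group: 3v(-63v^2 - 116vu + 56v - 45u^2 + 72u) - 4u(-63v^2 - 116vu + 56v - 45u^2 + 72u); both groups contain (-63v^2 - 116vu + 56v - 45u^2 + 72u), so (3v - 4u) is a factor with cofactor -63v^2 - 116vu + 56v - 45u^2 + 72u.
The cofactor groups again: -63v^2 - 116vu + 56v - 45u^2 + 72u = -7v(9v + 5u - 8) - 9u(9v + 5u - 8); both groups contain (9v + 5u - 8), giving -(7v + 9u)(9v + 5u - 8).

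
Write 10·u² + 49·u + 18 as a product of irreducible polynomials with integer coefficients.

Need a pair with product 10·18 = 180 and sum 49: that's 45 and 4.
Split the middle term: 10·u² + 45·u + 4·u + 18 = 5·u·(2·u + 9) + 2·(2·u + 9).

(2·u + 9)·(5·u + 2)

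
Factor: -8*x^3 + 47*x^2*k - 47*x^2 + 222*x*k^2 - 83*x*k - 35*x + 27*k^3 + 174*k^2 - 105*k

-(x - 9*k + 5)*(x + 3*k)*(8*x + k + 7)

Group: 8*x*(-x^2 + 6*x*k - 5*x + 27*k^2 - 15*k) + (k + 7)*(-x^2 + 6*x*k - 5*x + 27*k^2 - 15*k); both groups contain (-x^2 + 6*x*k - 5*x + 27*k^2 - 15*k), so (8*x + k + 7) is a factor with cofactor -x^2 + 6*x*k - 5*x + 27*k^2 - 15*k.
The cofactor groups again: -x^2 + 6*x*k - 5*x + 27*k^2 - 15*k = -x*(x - 9*k + 5) - 3*k*(x - 9*k + 5); both groups contain (x - 9*k + 5), giving -(x + 3*k)*(x - 9*k + 5).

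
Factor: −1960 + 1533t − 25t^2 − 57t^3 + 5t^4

(5t − 7)(t + 5)(t − 7)(t − 8)

Among the possible rational roots, t = 7/5 is a root, so (5t − 7) is a factor; dividing leaves t^3 − 10t^2 − 19t + 280.
Next, t = 8 is a root, so (t − 8) is a factor; dividing leaves t^2 − 2t − 35.
The remaining quadratic factors as (t − 7)(t + 5).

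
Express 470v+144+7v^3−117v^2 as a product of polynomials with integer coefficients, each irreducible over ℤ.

Among the possible rational roots, v = −2/7 is a root, so (7v+2) is a factor; dividing leaves v^2−17v+72.
The remaining quadratic factors as (v−9)(v−8).

(7v+2)(v−8)(v−9)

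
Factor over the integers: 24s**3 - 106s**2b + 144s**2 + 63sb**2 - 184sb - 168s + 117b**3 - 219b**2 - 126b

(6s - 13b - 6)(s - 3b + 7)(4s + 3b)

Group: 4s(6s**2 - 31sb + 36s + 39b**2 - 73b - 42) + 3b(6s**2 - 31sb + 36s + 39b**2 - 73b - 42); both groups contain (6s**2 - 31sb + 36s + 39b**2 - 73b - 42), so (4s + 3b) is a factor with cofactor 6s**2 - 31sb + 36s + 39b**2 - 73b - 42.
The cofactor groups again: 6s**2 - 31sb + 36s + 39b**2 - 73b - 42 = s(6s - 13b - 6) + (-3b + 7)(6s - 13b - 6); both groups contain (6s - 13b - 6), giving (s - 3b + 7)(6s - 13b - 6).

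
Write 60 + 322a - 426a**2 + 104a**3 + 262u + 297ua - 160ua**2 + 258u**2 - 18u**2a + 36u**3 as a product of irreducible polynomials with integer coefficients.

(u - 2a + 6)(6u - 4a + 5)(6u + 13a + 2)

Group: 6u(6u**2 + ua + 38u - 26a**2 + 74a + 12) + (-4a + 5)(6u**2 + ua + 38u - 26a**2 + 74a + 12); both groups contain (6u**2 + ua + 38u - 26a**2 + 74a + 12), so (6u - 4a + 5) is a factor with cofactor 6u**2 + ua + 38u - 26a**2 + 74a + 12.
The cofactor groups again: 6u**2 + ua + 38u - 26a**2 + 74a + 12 = 6u(u - 2a + 6) + (13a + 2)(u - 2a + 6); both groups contain (u - 2a + 6), giving (6u + 13a + 2)(u - 2a + 6).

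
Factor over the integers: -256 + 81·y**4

(3·y)⁴ − (4)⁴ = ((3·y)² − (4)²)((3·y)² + (4)²); the first factor splits again, the second (9·y**2 + 16) is irreducible.

(3·y + 4)·(3·y - 4)·(9·y**2 + 16)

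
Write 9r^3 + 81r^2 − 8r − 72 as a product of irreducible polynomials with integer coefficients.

(r + 9)(9r^2 − 8)

Group as (9r^3 − 8r) + (81r^2 − 72) = r(9r^2 − 8) + 9(9r^2 − 8).
Both groups share the factor (9r^2 − 8).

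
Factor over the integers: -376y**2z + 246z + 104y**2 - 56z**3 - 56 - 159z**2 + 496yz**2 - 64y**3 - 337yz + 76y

-(8y - 8z + 7)(8y - z - 4)(y + 7z - 2)

Group: y(-64y**2 + 72yz - 24y - 8z**2 - 25z + 28) + (7z - 2)(-64y**2 + 72yz - 24y - 8z**2 - 25z + 28); both groups contain (-64y**2 + 72yz - 24y - 8z**2 - 25z + 28), so (y + 7z - 2) is a factor with cofactor -64y**2 + 72yz - 24y - 8z**2 - 25z + 28.
The cofactor groups again: -64y**2 + 72yz - 24y - 8z**2 - 25z + 28 = -8y(8y - z - 4) + (8z - 7)(8y - z - 4); both groups contain (8y - z - 4), giving -(8y - 8z + 7)(8y - z - 4).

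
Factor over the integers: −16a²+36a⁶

4a²(3a²+2)(3a²−2)

Every term has a factor of 4a²; factoring it out leaves 9a⁴−4.
Recognize a difference of squares with the parts 3a² and 2.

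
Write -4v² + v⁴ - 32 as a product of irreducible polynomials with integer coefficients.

Substitute u = v² to get a quadratic in u, then factor.
v² - 8 is irreducible over ℤ (8 is not a perfect square).
v² + 4 is irreducible over ℤ (sum of squares).

(v² + 4)(v² - 8)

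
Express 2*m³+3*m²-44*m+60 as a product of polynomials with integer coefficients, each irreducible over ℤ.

(2*m-5)*(m+6)*(m-2)

Among the possible rational roots, m = 5/2 is a root, so (2*m-5) is a factor; dividing leaves m²+4*m-12.
The remaining quadratic factors as (m+6)(m-2).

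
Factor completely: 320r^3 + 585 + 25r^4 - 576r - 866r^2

(5r - 13)(5r - 3)(r + 1)(r + 15)

By the rational root theorem, r = -15 is a root, so (r + 15) is a factor; dividing leaves 25r^3 - 55r^2 - 41r + 39.
Continuing, r = 13/5 is a root, so (5r - 13) is a factor; dividing leaves 5r^2 + 2r - 3.
The remaining quadratic factors as (5r - 3)(r + 1).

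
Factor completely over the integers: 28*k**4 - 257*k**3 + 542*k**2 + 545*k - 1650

Among the possible rational roots, k = 15/4 is a root, giving the factor (4*k - 15) and quotient 7*k**3 - 38*k**2 - 7*k + 110.
Then k = 5 is a root, so (k - 5) divides it; the quotient is 7*k**2 - 3*k - 22.
The remaining quadratic factors as (7*k + 11)(k - 2).

(4*k - 15)*(7*k + 11)*(k - 2)*(k - 5)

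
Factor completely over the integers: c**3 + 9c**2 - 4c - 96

(c + 4)(c + 8)(c - 3)

Among the possible rational roots, c = 3 is a root, giving the factor (c - 3) and quotient c**2 + 12c + 32.
The remaining quadratic factors as (c + 4)(c + 8).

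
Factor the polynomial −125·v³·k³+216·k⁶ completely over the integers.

Factor out k³ first: what remains is −125·v³+216·k³.
Recognize a difference of cubes with the parts 6·k and 5·v.

−k³·(5·v−6·k)·(25·v²+30·v·k+36·k²)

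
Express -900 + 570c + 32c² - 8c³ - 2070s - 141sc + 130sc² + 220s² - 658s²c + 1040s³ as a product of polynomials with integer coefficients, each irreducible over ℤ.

(10s - 2c - 15)(13s - 4c + 6)(8s - c + 10)

Group: 13s(80s² - 26sc - 20s + 2c² - 5c - 150) + (-4c + 6)(80s² - 26sc - 20s + 2c² - 5c - 150); both groups contain (80s² - 26sc - 20s + 2c² - 5c - 150), so (13s - 4c + 6) is a factor with cofactor 80s² - 26sc - 20s + 2c² - 5c - 150.
The cofactor groups again: 80s² - 26sc - 20s + 2c² - 5c - 150 = 8s(10s - 2c - 15) + (-c + 10)(10s - 2c - 15); both groups contain (10s - 2c - 15), giving (8s - c + 10)(10s - 2c - 15).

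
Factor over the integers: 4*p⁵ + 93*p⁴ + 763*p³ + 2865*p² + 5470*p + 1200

Testing divisors of the constant over divisors of the leading coefficient, p = −8 is a root, giving the factor (p + 8) and quotient 4*p⁴ + 61*p³ + 275*p² + 665*p + 150.
Continuing, p = −1/4 is a root, so (4*p + 1) divides it; the quotient is p³ + 15*p² + 65*p + 150.
Then p = −10 is a root, so (p + 10) divides it; the quotient is p² + 5*p + 15.
The quadratic p² + 5*p + 15 has discriminant −35 < 0 and is irreducible over ℤ.

(4*p + 1)*(p + 10)*(p + 8)*(p² + 5*p + 15)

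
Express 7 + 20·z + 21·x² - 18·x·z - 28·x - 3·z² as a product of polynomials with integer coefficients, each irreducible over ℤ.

(3·x - 3·z - 1)·(7·x + z - 7)

Group: 3·x·(7·x + z - 7) + (-3·z - 1)·(7·x + z - 7); both groups contain (7·x + z - 7).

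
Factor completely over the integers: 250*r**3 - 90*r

Factor out 10*r, leaving 25*r**2 - 9, which is a difference of two squares.

10*r*(5*r + 3)*(5*r - 3)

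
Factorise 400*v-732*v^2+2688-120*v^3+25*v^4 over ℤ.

Trying the rational-root candidates, v = -12/5 is a root, so (5*v+12) divides it; the quotient is 5*v^3-36*v^2-60*v+224.
Then v = 8 is a root, giving the factor (v-8) and quotient 5*v^2+4*v-28.
The remaining quadratic factors as (5*v+14)(v-2).

(5*v+12)*(5*v+14)*(v-2)*(v-8)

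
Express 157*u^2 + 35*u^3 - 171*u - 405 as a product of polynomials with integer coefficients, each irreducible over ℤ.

(5*u - 9)*(7*u + 9)*(u + 5)

Among the possible rational roots, u = -9/7 is a root, so (7*u + 9) is a factor; dividing leaves 5*u^2 + 16*u - 45.
The remaining quadratic factors as (5*u - 9)(u + 5).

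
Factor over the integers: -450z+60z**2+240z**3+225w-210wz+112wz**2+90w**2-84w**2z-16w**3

Group: w(-16w**2-116wz+90w-120z**2-30z+225) - 2z(-16w**2-116wz+90w-120z**2-30z+225); both groups contain (-16w**2-116wz+90w-120z**2-30z+225), so (w-2z) is a factor with cofactor -16w**2-116wz+90w-120z**2-30z+225.
The cofactor groups again: -16w**2-116wz+90w-120z**2-30z+225 = -8w(2w+12z-15) + (-10z-15)(2w+12z-15); both groups contain (2w+12z-15), giving -(8w+10z+15)(2w+12z-15).

-(2w+12z-15)(8w+10z+15)(w-2z)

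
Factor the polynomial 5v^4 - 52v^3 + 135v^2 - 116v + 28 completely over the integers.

By the rational root theorem, v = 2/5 is a root, so (5v - 2) divides it; the quotient is v^3 - 10v^2 + 23v - 14.
Next, v = 1 is a root, so (v - 1) is a factor; dividing leaves v^2 - 9v + 14.
The remaining quadratic factors as (v - 2)(v - 7).

(5v - 2)(v - 1)(v - 2)(v - 7)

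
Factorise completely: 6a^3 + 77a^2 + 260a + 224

Among the possible rational roots, a = -7/2 is a root, so (2a + 7) divides it; the quotient is 3a^2 + 28a + 32.
The remaining quadratic factors as (a + 8)(3a + 4).

(2a + 7)(3a + 4)(a + 8)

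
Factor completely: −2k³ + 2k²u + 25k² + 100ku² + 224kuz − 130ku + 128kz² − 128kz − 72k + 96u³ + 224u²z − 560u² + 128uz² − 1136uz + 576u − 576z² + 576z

Group: 2k(−k² + 2ku + 8k + 48u² + 112uz − 64u + 64z² − 64z) + (2u − 9)(−k² + 2ku + 8k + 48u² + 112uz − 64u + 64z² − 64z); both groups contain (−k² + 2ku + 8k + 48u² + 112uz − 64u + 64z² − 64z), so (2k + 2u − 9) is a factor with cofactor −k² + 2ku + 8k + 48u² + 112uz − 64u + 64z² − 64z.
The cofactor groups again: −k² + 2ku + 8k + 48u² + 112uz − 64u + 64z² − 64z = −k(k − 8u − 8z) + (−6u − 8z + 8)(k − 8u − 8z); both groups contain (k − 8u − 8z), giving −(k + 6u + 8z − 8)(k − 8u − 8z).

−(2k + 2u − 9)(k + 6u + 8z − 8)(k − 8u − 8z)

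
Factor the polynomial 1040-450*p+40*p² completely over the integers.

Pull out the common factor 10, then factor the remaining trinomial.

10*(4*p-13)*(p-8)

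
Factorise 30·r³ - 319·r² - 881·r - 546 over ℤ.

Among the possible rational roots, r = -6/5 is a root, so (5·r + 6) divides it; the quotient is 6·r² - 71·r - 91.
The remaining quadratic factors as (r - 13)(6·r + 7).

(5·r + 6)·(6·r + 7)·(r - 13)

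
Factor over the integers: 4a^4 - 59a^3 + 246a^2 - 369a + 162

(4a - 3)(a - 2)(a - 3)(a - 9)

By the rational root theorem, a = 3 is a root, so (a - 3) is a factor; dividing leaves 4a^3 - 47a^2 + 105a - 54.
Then a = 2 is a root, giving the factor (a - 2) and quotient 4a^2 - 39a + 27.
The remaining quadratic factors as (4a - 3)(a - 9).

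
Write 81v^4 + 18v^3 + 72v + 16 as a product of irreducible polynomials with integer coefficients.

(9v + 2)(9v^3 + 8)

Group as (81v^4 + 72v) + (18v^3 + 16) = 9v(9v^3 + 8) + 2(9v^3 + 8).
Both groups share the factor (9v^3 + 8).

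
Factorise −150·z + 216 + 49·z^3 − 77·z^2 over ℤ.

Among the possible rational roots, z = 2 is a root, giving the factor (z − 2) and quotient 49·z^2 + 21·z − 108.
The remaining quadratic factors as (7·z + 12)(7·z − 9).

(7·z + 12)·(7·z − 9)·(z − 2)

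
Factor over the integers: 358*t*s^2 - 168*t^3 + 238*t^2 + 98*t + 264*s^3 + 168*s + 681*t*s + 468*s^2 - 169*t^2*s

Group: 7*t*(-24*t^2 + 17*t*s + 34*t + 22*s^2 + 39*s + 14) + 12*s*(-24*t^2 + 17*t*s + 34*t + 22*s^2 + 39*s + 14); both groups contain (-24*t^2 + 17*t*s + 34*t + 22*s^2 + 39*s + 14), so (7*t + 12*s) is a factor with cofactor -24*t^2 + 17*t*s + 34*t + 22*s^2 + 39*s + 14.
The cofactor groups again: -24*t^2 + 17*t*s + 34*t + 22*s^2 + 39*s + 14 = -8*t*(3*t + 2*s + 1) + (11*s + 14)*(3*t + 2*s + 1); both groups contain (3*t + 2*s + 1), giving -(8*t - 11*s - 14)*(3*t + 2*s + 1).

-(8*t - 11*s - 14)*(7*t + 12*s)*(3*t + 2*s + 1)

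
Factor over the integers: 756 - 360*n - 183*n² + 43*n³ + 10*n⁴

By the rational root theorem, n = 3 is a root, so (n - 3) divides it; the quotient is 10*n³ + 73*n² + 36*n - 252.
Next, n = 3/2 is a root, so (2*n - 3) divides it; the quotient is 5*n² + 44*n + 84.
The remaining quadratic factors as (5*n + 14)(n + 6).

(2*n - 3)*(5*n + 14)*(n + 6)*(n - 3)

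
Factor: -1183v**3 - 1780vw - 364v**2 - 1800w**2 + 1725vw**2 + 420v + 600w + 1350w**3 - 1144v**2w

-(13v + 9w - 6)(13v - 15w + 10)(7v + 10w)

Group: 13v(-91v**2 - 193vw + 42v - 90w**2 + 60w) + (-15w + 10)(-91v**2 - 193vw + 42v - 90w**2 + 60w); both groups contain (-91v**2 - 193vw + 42v - 90w**2 + 60w), so (13v - 15w + 10) is a factor with cofactor -91v**2 - 193vw + 42v - 90w**2 + 60w.
The cofactor groups again: -91v**2 - 193vw + 42v - 90w**2 + 60w = -7v(13v + 9w - 6) - 10w(13v + 9w - 6); both groups contain (13v + 9w - 6), giving -(7v + 10w)(13v + 9w - 6).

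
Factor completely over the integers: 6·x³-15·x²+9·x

Pull out the common factor 3·x, then factor the remaining trinomial.

3·x·(2·x-3)·(x-1)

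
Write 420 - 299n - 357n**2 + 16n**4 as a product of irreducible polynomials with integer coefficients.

By the rational root theorem, n = 5 is a root, giving the factor (n - 5) and quotient 16n**3 + 80n**2 + 43n - 84.
Next, n = -7/4 is a root, so (4n + 7) divides it; the quotient is 4n**2 + 13n - 12.
The remaining quadratic factors as (4n - 3)(n + 4).

(4n + 7)(4n - 3)(n + 4)(n - 5)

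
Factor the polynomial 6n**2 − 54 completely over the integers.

6(n + 3)(n − 3)

Pull out the common factor 6; n**2 − 9 is a difference of squares.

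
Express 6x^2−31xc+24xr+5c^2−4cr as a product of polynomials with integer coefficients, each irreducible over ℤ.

(x−5c+4r)(6x−c)

Group: 6x(x−5c+4r) − c(x−5c+4r); both groups contain (x−5c+4r).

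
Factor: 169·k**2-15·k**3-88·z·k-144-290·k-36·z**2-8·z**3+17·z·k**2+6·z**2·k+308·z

Group: 4·z·(-2·z**2-z·k-10·z+3·k**2-35·k+72) + (-5·k-2)·(-2·z**2-z·k-10·z+3·k**2-35·k+72); both groups contain (-2·z**2-z·k-10·z+3·k**2-35·k+72), so (4·z-5·k-2) is a factor with cofactor -2·z**2-z·k-10·z+3·k**2-35·k+72.
The cofactor groups again: -2·z**2-z·k-10·z+3·k**2-35·k+72 = -z·(2·z+3·k-8) + (k-9)·(2·z+3·k-8); both groups contain (2·z+3·k-8), giving -(z-k+9)·(2·z+3·k-8).

-(4·z-5·k-2)·(z-k+9)·(2·z+3·k-8)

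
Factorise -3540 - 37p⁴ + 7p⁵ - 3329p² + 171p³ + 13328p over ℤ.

Among the possible rational roots, p = 6 is a root, so (p - 6) is a factor; dividing leaves 7p⁴ + 5p³ + 201p² - 2123p + 590.
Continuing, p = 5 is a root, giving the factor (p - 5) and quotient 7p³ + 40p² + 401p - 118.
Then p = 2/7 is a root, so (7p - 2) is a factor; dividing leaves p² + 6p + 59.
The quadratic p² + 6p + 59 has discriminant -200 < 0 and is irreducible over ℤ.

(7p - 2)(p - 5)(p - 6)(p² + 6p + 59)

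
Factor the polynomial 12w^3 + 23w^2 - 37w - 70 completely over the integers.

(3w + 5)(4w - 7)(w + 2)

Testing divisors of the constant over divisors of the leading coefficient, w = 7/4 is a root, so (4w - 7) divides it; the quotient is 3w^2 + 11w + 10.
The remaining quadratic factors as (3w + 5)(w + 2).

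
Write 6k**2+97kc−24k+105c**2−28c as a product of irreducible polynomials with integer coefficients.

(k+15c−4)(6k+7c)

Group: 6k(k+15c−4) + 7c(k+15c−4); both groups contain (k+15c−4).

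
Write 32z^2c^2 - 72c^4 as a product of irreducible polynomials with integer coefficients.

Pull out the common factor 8c^2; 4z^2 - 9c^2 is a difference of squares.

8c^2(2z - 3c)(2z + 3c)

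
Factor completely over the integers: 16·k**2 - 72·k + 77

Need a pair with product 16·77 = 1232 and sum -72: that's -44 and -28.
Split the middle term: 16·k**2 - 44·k - 28·k + 77 = 4·k·(4·k - 11) - 7·(4·k - 11).

(4·k - 11)·(4·k - 7)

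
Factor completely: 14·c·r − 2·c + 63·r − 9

Group as (14·c·r − 2·c) + (63·r − 9) = 2·c·(7·r − 1) + 9·(7·r − 1).
Both groups share the factor (7·r − 1).

(2·c + 9)·(7·r − 1)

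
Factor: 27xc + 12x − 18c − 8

(3x − 2)(9c + 4)

Group as (27xc + 12x) + (−18c − 8) = 3x(9c + 4) − 2(9c + 4).
Both groups share the factor (9c + 4).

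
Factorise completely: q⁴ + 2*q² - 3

Substitute u = q² to get a quadratic in u, then factor.
q² - 1 is a difference of squares.
q² + 3 is irreducible over ℤ (always positive, so no real roots).

(q + 1)*(q - 1)*(q² + 3)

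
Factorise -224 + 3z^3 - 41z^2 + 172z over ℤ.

Trying the rational-root candidates, z = 4 is a root, so (z - 4) divides it; the quotient is 3z^2 - 29z + 56.
The remaining quadratic factors as (3z - 8)(z - 7).

(3z - 8)(z - 4)(z - 7)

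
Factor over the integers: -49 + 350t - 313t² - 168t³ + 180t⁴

By the rational root theorem, t = -7/5 is a root, giving the factor (5t + 7) and quotient 36t³ - 84t² + 55t - 7.
Then t = 7/6 is a root, so (6t - 7) is a factor; dividing leaves 6t² - 7t + 1.
The remaining quadratic factors as (t - 1)(6t - 1).

(5t + 7)(6t - 1)(6t - 7)(t - 1)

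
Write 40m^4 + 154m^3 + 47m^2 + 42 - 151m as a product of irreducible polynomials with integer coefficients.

Trying the rational-root candidates, m = -7/4 is a root, giving the factor (4m + 7) and quotient 10m^3 + 21m^2 - 25m + 6.
Next, m = 1/2 is a root, so (2m - 1) divides it; the quotient is 5m^2 + 13m - 6.
The remaining quadratic factors as (m + 3)(5m - 2).

(2m - 1)(4m + 7)(5m - 2)(m + 3)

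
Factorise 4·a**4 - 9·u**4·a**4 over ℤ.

-a**4·(3·u**2 + 2)·(3·u**2 - 2)

Every term has a factor of a**4; factoring it out leaves -9·u**4 + 4.
Recognize a difference of squares with the parts 2 and 3·u**2.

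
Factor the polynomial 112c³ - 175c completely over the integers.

Factor out 7c, leaving 16c² - 25, which is a difference of two squares.

7c(4c + 5)(4c - 5)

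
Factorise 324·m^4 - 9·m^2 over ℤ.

Every term has a factor of 9·m^2. Then 36·m^2 - 1 = (6·m)² − (1)².

9·m^2·(6·m + 1)·(6·m - 1)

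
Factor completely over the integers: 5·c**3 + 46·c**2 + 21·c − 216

Among the possible rational roots, c = 9/5 is a root, giving the factor (5·c − 9) and quotient c**2 + 11·c + 24.
The remaining quadratic factors as (c + 8)(c + 3).

(5·c − 9)·(c + 3)·(c + 8)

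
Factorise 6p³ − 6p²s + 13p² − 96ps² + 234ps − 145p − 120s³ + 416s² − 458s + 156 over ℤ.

Group: 2p(3p² + 12ps − 13p + 12s² − 26s + 12) + (−10s + 13)(3p² + 12ps − 13p + 12s² − 26s + 12); both groups contain (3p² + 12ps − 13p + 12s² − 26s + 12), so (2p − 10s + 13) is a factor with cofactor 3p² + 12ps − 13p + 12s² − 26s + 12.
The cofactor groups again: 3p² + 12ps − 13p + 12s² − 26s + 12 = p(3p + 6s − 4) + (2s − 3)(3p + 6s − 4); both groups contain (3p + 6s − 4), giving (p + 2s − 3)(3p + 6s − 4).

(2p − 10s + 13)(3p + 6s − 4)(p + 2s − 3)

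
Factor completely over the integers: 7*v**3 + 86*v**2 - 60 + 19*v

By the rational root theorem, v = 5/7 is a root, so (7*v - 5) is a factor; dividing leaves v**2 + 13*v + 12.
The remaining quadratic factors as (v + 12)(v + 1).

(7*v - 5)*(v + 1)*(v + 12)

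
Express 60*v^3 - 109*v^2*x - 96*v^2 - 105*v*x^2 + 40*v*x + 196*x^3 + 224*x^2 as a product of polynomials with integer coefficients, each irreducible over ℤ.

(3*v + 4*x)*(4*v - 7*x)*(5*v - 7*x - 8)

Group: 5*v*(12*v^2 - 5*v*x - 28*x^2) + (-7*x - 8)*(12*v^2 - 5*v*x - 28*x^2); both groups contain (12*v^2 - 5*v*x - 28*x^2), so (5*v - 7*x - 8) is a factor with cofactor 12*v^2 - 5*v*x - 28*x^2.
The cofactor groups again: 12*v^2 - 5*v*x - 28*x^2 = 3*v*(4*v - 7*x) + 4*x*(4*v - 7*x); both groups contain (4*v - 7*x), giving (3*v + 4*x)*(4*v - 7*x).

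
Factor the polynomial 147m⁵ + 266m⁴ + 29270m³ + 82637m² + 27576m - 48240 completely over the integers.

Trying the rational-root candidates, m = 4/7 is a root, so (7m - 4) divides it; the quotient is 21m⁴ + 50m³ + 4210m² + 14211m + 12060.
Next, m = -12/7 is a root, giving the factor (7m + 12) and quotient 3m³ + 2m² + 598m + 1005.
Next, m = -5/3 is a root, so (3m + 5) is a factor; dividing leaves m² - m + 201.
The quadratic m² - m + 201 has discriminant -803 < 0 and is irreducible over ℤ.

(3m + 5)(7m + 12)(7m - 4)(m² - m + 201)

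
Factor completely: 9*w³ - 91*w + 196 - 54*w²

(3*w + 7)*(3*w - 4)*(w - 7)

Among the possible rational roots, w = -7/3 is a root, giving the factor (3*w + 7) and quotient 3*w² - 25*w + 28.
The remaining quadratic factors as (3*w - 4)(w - 7).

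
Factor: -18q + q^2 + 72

(q - 12)(q - 6)

Two integers with product 72 and sum -18 are -12 and -6.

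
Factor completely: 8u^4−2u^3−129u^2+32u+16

(2u−1)(4u+1)(u+4)(u−4)

Among the possible rational roots, u = 4 is a root, giving the factor (u−4) and quotient 8u^3+30u^2−9u−4.
Next, u = −4 is a root, giving the factor (u+4) and quotient 8u^2−2u−1.
The remaining quadratic factors as (2u−1)(4u+1).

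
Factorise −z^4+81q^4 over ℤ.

(3q+z)(3q−z)(9q^2+z^2)

Write as (9q^2)² − (z^2)², then factor 9q^2−z^2 once more.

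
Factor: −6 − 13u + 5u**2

(5u + 2)(u − 3)

Need a pair with product 5·(−6) = −30 and sum −13: that's 2 and −15.
Split the middle term: 5u**2 + 2u − 15u − 6 = u(5u + 2) − 3(5u + 2).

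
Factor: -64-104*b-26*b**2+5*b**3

Trying the rational-root candidates, b = -2 is a root, giving the factor (b+2) and quotient 5*b**2-36*b-32.
The remaining quadratic factors as (b-8)(5*b+4).

(5*b+4)*(b+2)*(b-8)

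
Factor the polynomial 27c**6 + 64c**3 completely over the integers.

Every term has a factor of c**3; factoring it out leaves 27c**3 + 64.
Recognize a sum of cubes with the parts 4 and 3c.

c**3(3c + 4)(9c**2 - 12c + 16)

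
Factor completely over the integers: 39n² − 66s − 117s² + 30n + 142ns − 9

Group: 13n(3n + 13s + 3) + (−9s − 3)(3n + 13s + 3); both groups contain (3n + 13s + 3).

(13n − 9s − 3)(3n + 13s + 3)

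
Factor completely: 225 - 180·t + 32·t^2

(4·t - 15)·(8·t - 15)

Need a pair with product 32·225 = 7200 and sum -180: that's -60 and -120.
Split the middle term: 32·t^2 - 60·t - 120·t + 225 = 4·t·(8·t - 15) - 15·(8·t - 15).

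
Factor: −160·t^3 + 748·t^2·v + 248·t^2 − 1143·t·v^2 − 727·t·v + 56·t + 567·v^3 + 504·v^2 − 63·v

Group: 5·t·(−32·t^2 + 92·t·v + 56·t − 63·v^2 − 63·v) + (−9·v + 1)·(−32·t^2 + 92·t·v + 56·t − 63·v^2 − 63·v); both groups contain (−32·t^2 + 92·t·v + 56·t − 63·v^2 − 63·v), so (5·t − 9·v + 1) is a factor with cofactor −32·t^2 + 92·t·v + 56·t − 63·v^2 − 63·v.
The cofactor groups again: −32·t^2 + 92·t·v + 56·t − 63·v^2 − 63·v = −8·t·(4·t − 7·v − 7) + 9·v·(4·t − 7·v − 7); both groups contain (4·t − 7·v − 7), giving −(8·t − 9·v)·(4·t − 7·v − 7).

−(4·t − 7·v − 7)·(5·t − 9·v + 1)·(8·t − 9·v)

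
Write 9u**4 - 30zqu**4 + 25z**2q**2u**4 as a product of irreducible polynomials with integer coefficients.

u**4(5zq - 3)**2

Every term has a factor of u**4; factoring it out leaves 25z**2q**2 - 30zq + 9.
Recognize a perfect-square trinomial with the parts 5zq and 3.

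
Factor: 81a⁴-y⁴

Difference of squares twice: with A = 3a and B = y, A⁴ − B⁴ = (A² − B²)(A² + B²), and A² − B² factors again.

(3a+y)(3a-y)(9a²+y²)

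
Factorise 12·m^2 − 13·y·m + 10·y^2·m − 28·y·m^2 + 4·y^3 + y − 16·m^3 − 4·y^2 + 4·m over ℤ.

(2·y − 4·m − 1)·(y + 4·m)·(2·y + m − 1)

Group: y·(4·y^2 − 6·y·m − 4·y − 4·m^2 + 3·m + 1) + 4·m·(4·y^2 − 6·y·m − 4·y − 4·m^2 + 3·m + 1); both groups contain (4·y^2 − 6·y·m − 4·y − 4·m^2 + 3·m + 1), so (y + 4·m) is a factor with cofactor 4·y^2 − 6·y·m − 4·y − 4·m^2 + 3·m + 1.
The cofactor groups again: 4·y^2 − 6·y·m − 4·y − 4·m^2 + 3·m + 1 = 2·y·(2·y + m − 1) + (−4·m − 1)·(2·y + m − 1); both groups contain (2·y + m − 1), giving (2·y − 4·m − 1)·(2·y + m − 1).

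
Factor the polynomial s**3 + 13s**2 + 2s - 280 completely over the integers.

(s + 10)(s + 7)(s - 4)

By the rational root theorem, s = 4 is a root, so (s - 4) divides it; the quotient is s**2 + 17s + 70.
The remaining quadratic factors as (s + 10)(s + 7).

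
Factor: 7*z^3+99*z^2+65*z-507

(7*z-13)*(z+13)*(z+3)

By the rational root theorem, z = 13/7 is a root, giving the factor (7*z-13) and quotient z^2+16*z+39.
The remaining quadratic factors as (z+13)(z+3).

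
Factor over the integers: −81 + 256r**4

(4r + 3)(4r − 3)(16r**2 + 9)

Write as (16r**2)² − (9)², then factor 16r**2 − 9 once more.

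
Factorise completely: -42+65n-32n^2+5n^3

(5n-7)(n-2)(n-3)

Trying the rational-root candidates, n = 3 is a root, giving the factor (n-3) and quotient 5n^2-17n+14.
The remaining quadratic factors as (n-2)(5n-7).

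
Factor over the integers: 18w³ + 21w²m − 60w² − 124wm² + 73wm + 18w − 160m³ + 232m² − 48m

(3w − 8m)(3w + 4m − 1)(2w + 5m − 6)

Group: 2w(9w² − 12wm − 3w − 32m² + 8m) + (5m − 6)(9w² − 12wm − 3w − 32m² + 8m); both groups contain (9w² − 12wm − 3w − 32m² + 8m), so (2w + 5m − 6) is a factor with cofactor 9w² − 12wm − 3w − 32m² + 8m.
The cofactor groups again: 9w² − 12wm − 3w − 32m² + 8m = 3w(3w − 8m) + (4m − 1)(3w − 8m); both groups contain (3w − 8m), giving (3w + 4m − 1)(3w − 8m).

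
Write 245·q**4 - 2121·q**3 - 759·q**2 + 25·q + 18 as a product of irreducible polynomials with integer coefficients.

(5·q + 1)·(7·q + 2)·(7·q - 1)·(q - 9)

Testing divisors of the constant over divisors of the leading coefficient, q = 9 is a root, giving the factor (q - 9) and quotient 245·q**3 + 84·q**2 - 3·q - 2.
Then q = 1/7 is a root, giving the factor (7·q - 1) and quotient 35·q**2 + 17·q + 2.
The remaining quadratic factors as (5·q + 1)(7·q + 2).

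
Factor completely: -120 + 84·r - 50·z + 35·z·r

(5·z + 12)·(7·r - 10)

Group as (35·z·r - 50·z) + (84·r - 120) = 5·z·(7·r - 10) + 12·(7·r - 10).
Both groups share the factor (7·r - 10).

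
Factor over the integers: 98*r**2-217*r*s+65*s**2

Group: 14*r*(7*r-13*s) - 5*s*(7*r-13*s); both groups contain (7*r-13*s).

(14*r-5*s)*(7*r-13*s)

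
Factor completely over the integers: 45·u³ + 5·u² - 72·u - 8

(9·u + 1)·(5·u² - 8)

Group as (45·u³ - 72·u) + (5·u² - 8) = 9·u·(5·u² - 8) + (5·u² - 8).
Both groups share the factor (5·u² - 8).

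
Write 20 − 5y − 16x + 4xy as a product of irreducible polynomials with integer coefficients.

(4x − 5)(y − 4)

Group as (4xy − 16x) + (−5y + 20) = 4x(y − 4) − 5(y − 4).
Both groups share the factor (y − 4).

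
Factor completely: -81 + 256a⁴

Difference of squares twice: with A = 4a and B = 3, A⁴ − B⁴ = (A² − B²)(A² + B²), and A² − B² factors again.

(4a + 3)(4a - 3)(16a² + 9)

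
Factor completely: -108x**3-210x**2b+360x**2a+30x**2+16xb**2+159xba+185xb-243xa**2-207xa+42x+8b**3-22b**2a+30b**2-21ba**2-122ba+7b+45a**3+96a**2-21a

Group: 9x(-12x**2-26xb+36xa-6x-4b**2+17ba-b-15a**2+3a) + (-2b-3a-7)(-12x**2-26xb+36xa-6x-4b**2+17ba-b-15a**2+3a); both groups contain (-12x**2-26xb+36xa-6x-4b**2+17ba-b-15a**2+3a), so (9x-2b-3a-7) is a factor with cofactor -12x**2-26xb+36xa-6x-4b**2+17ba-b-15a**2+3a.
The cofactor groups again: -12x**2-26xb+36xa-6x-4b**2+17ba-b-15a**2+3a = -2x(6x+b-3a) + (-4b+5a-1)(6x+b-3a); both groups contain (6x+b-3a), giving -(2x+4b-5a+1)(6x+b-3a).

-(6x+b-3a)(9x-2b-3a-7)(2x+4b-5a+1)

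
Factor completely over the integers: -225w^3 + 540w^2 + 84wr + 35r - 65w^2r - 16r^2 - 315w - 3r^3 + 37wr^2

-(5w - r - 7)(9w - r)(5w + 3r - 5)

Group: 5w(-45w^2 - 22wr + 45w + 3r^2 - 5r) + (-r - 7)(-45w^2 - 22wr + 45w + 3r^2 - 5r); both groups contain (-45w^2 - 22wr + 45w + 3r^2 - 5r), so (5w - r - 7) is a factor with cofactor -45w^2 - 22wr + 45w + 3r^2 - 5r.
The cofactor groups again: -45w^2 - 22wr + 45w + 3r^2 - 5r = -5w(9w - r) + (-3r + 5)(9w - r); both groups contain (9w - r), giving -(5w + 3r - 5)(9w - r).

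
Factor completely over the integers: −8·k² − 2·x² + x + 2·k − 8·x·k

−(x + 2·k)·(2·x + 4·k − 1)

Group: −x·(2·x + 4·k − 1) − 2·k·(2·x + 4·k − 1); both groups contain (2·x + 4·k − 1).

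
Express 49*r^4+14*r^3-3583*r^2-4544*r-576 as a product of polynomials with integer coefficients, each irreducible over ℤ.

(7*r+1)*(7*r+8)*(r+8)*(r-9)

By the rational root theorem, r = 9 is a root, so (r-9) is a factor; dividing leaves 49*r^3+455*r^2+512*r+64.
Then r = -8 is a root, so (r+8) is a factor; dividing leaves 49*r^2+63*r+8.
The remaining quadratic factors as (7*r+8)(7*r+1).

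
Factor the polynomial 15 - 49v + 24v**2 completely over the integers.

(3v - 5)(8v - 3)

Need a pair with product 24·15 = 360 and sum -49: that's -40 and -9.
Split the middle term: 24v**2 - 40v - 9v + 15 = 8v(3v - 5) - 3(3v - 5).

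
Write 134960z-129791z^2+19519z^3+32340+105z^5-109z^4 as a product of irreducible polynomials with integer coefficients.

(3z-14)(5z+1)(7z-11)(z^2+5z+210)

Among the possible rational roots, z = 11/7 is a root, giving the factor (7z-11) and quotient 15z^4+8z^3+2801z^2-14140z-2940.
Then z = -1/5 is a root, so (5z+1) is a factor; dividing leaves 3z^3+z^2+560z-2940.
Next, z = 14/3 is a root, so (3z-14) is a factor; dividing leaves z^2+5z+210.
The quadratic z^2+5z+210 has discriminant -815 < 0 and is irreducible over ℤ.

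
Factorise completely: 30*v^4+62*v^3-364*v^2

2*v^2*(3*v+14)*(5*v-13)

Pull out the common factor 2*v^2, then factor the remaining trinomial.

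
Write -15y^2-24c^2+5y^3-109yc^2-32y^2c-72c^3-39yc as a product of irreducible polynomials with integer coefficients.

(y-9c-3)(5y+8c)(y+c)

Group: y(5y^2+13yc+8c^2) + (-9c-3)(5y^2+13yc+8c^2); both groups contain (5y^2+13yc+8c^2), so (y-9c-3) is a factor with cofactor 5y^2+13yc+8c^2.
The cofactor groups again: 5y^2+13yc+8c^2 = y(5y+8c) + c(5y+8c); both groups contain (5y+8c), giving (y+c)(5y+8c).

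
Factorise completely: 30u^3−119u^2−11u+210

Among the possible rational roots, u = 7/2 is a root, so (2u−7) is a factor; dividing leaves 15u^2−7u−30.
The remaining quadratic factors as (3u−5)(5u+6).

(2u−7)(3u−5)(5u+6)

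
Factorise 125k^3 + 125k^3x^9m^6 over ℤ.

125k^3(x^3m^2 + 1)(x^6m^4 − x^3m^2 + 1)

Pull out the common factor 125k^3, leaving x^9m^6 + 1.
Recognize a sum of cubes with the parts x^3m^2 and 1.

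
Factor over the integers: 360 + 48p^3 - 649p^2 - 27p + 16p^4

Testing divisors of the constant over divisors of the leading coefficient, p = 5 is a root, so (p - 5) divides it; the quotient is 16p^3 + 128p^2 - 9p - 72.
Then p = 3/4 is a root, so (4p - 3) divides it; the quotient is 4p^2 + 35p + 24.
The remaining quadratic factors as (p + 8)(4p + 3).

(4p + 3)(4p - 3)(p + 8)(p - 5)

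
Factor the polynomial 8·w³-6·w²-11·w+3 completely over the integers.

By the rational root theorem, w = 1/4 is a root, giving the factor (4·w-1) and quotient 2·w²-w-3.
The remaining quadratic factors as (w+1)(2·w-3).

(2·w-3)·(4·w-1)·(w+1)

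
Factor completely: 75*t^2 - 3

Pull out the common factor 3; 25*t^2 - 1 is a difference of squares.

3*(5*t + 1)*(5*t - 1)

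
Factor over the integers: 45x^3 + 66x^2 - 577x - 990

Trying the rational-root candidates, x = 11/3 is a root, so (3x - 11) divides it; the quotient is 15x^2 + 77x + 90.
The remaining quadratic factors as (3x + 10)(5x + 9).

(3x + 10)(3x - 11)(5x + 9)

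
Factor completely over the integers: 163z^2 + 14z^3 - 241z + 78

Among the possible rational roots, z = 6/7 is a root, so (7z - 6) is a factor; dividing leaves 2z^2 + 25z - 13.
The remaining quadratic factors as (z + 13)(2z - 1).

(2z - 1)(7z - 6)(z + 13)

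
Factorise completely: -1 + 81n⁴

Difference of squares twice: with A = 3n and B = 1, A⁴ − B⁴ = (A² − B²)(A² + B²), and A² − B² factors again.

(3n + 1)(3n - 1)(9n² + 1)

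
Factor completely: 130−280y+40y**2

Pull out the common factor 10, then factor the remaining trinomial.

10(2y−1)(2y−13)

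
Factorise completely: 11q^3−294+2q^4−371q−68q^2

Among the possible rational roots, q = −7/2 is a root, giving the factor (2q+7) and quotient q^3+2q^2−41q−42.
Next, q = −1 is a root, so (q+1) divides it; the quotient is q^2+q−42.
The remaining quadratic factors as (q+7)(q−6).

(2q+7)(q+1)(q+7)(q−6)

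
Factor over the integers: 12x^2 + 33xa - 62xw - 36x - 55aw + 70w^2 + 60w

(3x - 5w)(4x + 11a - 14w - 12)

Group: 4x(3x - 5w) + (11a - 14w - 12)(3x - 5w); both groups contain (3x - 5w).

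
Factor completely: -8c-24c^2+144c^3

8c(3c-1)(6c+1)

Pull out the common factor 8c, then factor the remaining trinomial.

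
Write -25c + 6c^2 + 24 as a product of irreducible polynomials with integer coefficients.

Need a pair with product 6·24 = 144 and sum -25: that's -9 and -16.
Split the middle term: 6c^2 - 9c - 16c + 24 = 3c(2c - 3) - 8(2c - 3).

(2c - 3)(3c - 8)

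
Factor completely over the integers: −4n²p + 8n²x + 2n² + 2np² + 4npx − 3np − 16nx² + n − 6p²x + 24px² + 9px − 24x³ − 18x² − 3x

−(2n − p + 2x + 1)(2p − 4x − 1)(n − 3x)

Group: 2p(−2n² + np + 4nx − n − 3px + 6x² + 3x) + (−4x − 1)(−2n² + np + 4nx − n − 3px + 6x² + 3x); both groups contain (−2n² + np + 4nx − n − 3px + 6x² + 3x), so (2p − 4x − 1) is a factor with cofactor −2n² + np + 4nx − n − 3px + 6x² + 3x.
The cofactor groups again: −2n² + np + 4nx − n − 3px + 6x² + 3x = −n(2n − p + 2x + 1) + 3x(2n − p + 2x + 1); both groups contain (2n − p + 2x + 1), giving −(n − 3x)(2n − p + 2x + 1).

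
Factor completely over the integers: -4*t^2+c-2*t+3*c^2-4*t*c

-(2*t-c)*(2*t+3*c+1)

Group: -2*t*(2*t+3*c+1) + c*(2*t+3*c+1); both groups contain (2*t+3*c+1).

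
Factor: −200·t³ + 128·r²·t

8·t·(4·r + 5·t)·(4·r − 5·t)

Every term has a factor of 8·t. Then 16·r² − 25·t² = (4·r)² − (5·t)².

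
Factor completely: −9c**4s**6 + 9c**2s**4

−9c**2s**4(cs + 1)(cs − 1)

Factor out 9c**2s**4 first: what remains is −c**2s**2 + 1.
Recognize a difference of squares with the parts 1 and cs.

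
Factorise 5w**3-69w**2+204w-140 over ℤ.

By the rational root theorem, w = 1 is a root, so (w-1) divides it; the quotient is 5w**2-64w+140.
The remaining quadratic factors as (w-10)(5w-14).

(5w-14)(w-1)(w-10)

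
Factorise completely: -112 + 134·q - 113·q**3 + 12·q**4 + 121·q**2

Trying the rational-root candidates, q = 8 is a root, so (q - 8) divides it; the quotient is 12·q**3 - 17·q**2 - 15·q + 14.
Then q = -1 is a root, so (q + 1) is a factor; dividing leaves 12·q**2 - 29·q + 14.
The remaining quadratic factors as (4·q - 7)(3·q - 2).

(3·q - 2)·(4·q - 7)·(q + 1)·(q - 8)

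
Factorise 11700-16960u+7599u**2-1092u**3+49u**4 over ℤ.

(7u-10)(7u-13)(u-10)(u-9)

Trying the rational-root candidates, u = 10/7 is a root, giving the factor (7u-10) and quotient 7u**3-146u**2+877u-1170.
Continuing, u = 9 is a root, so (u-9) divides it; the quotient is 7u**2-83u+130.
The remaining quadratic factors as (7u-13)(u-10).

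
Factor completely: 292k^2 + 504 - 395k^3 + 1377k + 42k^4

(6k + 7)(7k + 3)(k - 3)(k - 8)

By the rational root theorem, k = 3 is a root, so (k - 3) divides it; the quotient is 42k^3 - 269k^2 - 515k - 168.
Continuing, k = -3/7 is a root, so (7k + 3) is a factor; dividing leaves 6k^2 - 41k - 56.
The remaining quadratic factors as (k - 8)(6k + 7).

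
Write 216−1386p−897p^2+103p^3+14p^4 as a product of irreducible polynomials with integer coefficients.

(2p+3)(7p−1)(p+12)(p−6)

Testing divisors of the constant over divisors of the leading coefficient, p = −3/2 is a root, giving the factor (2p+3) and quotient 7p^3+41p^2−510p+72.
Then p = −12 is a root, so (p+12) is a factor; dividing leaves 7p^2−43p+6.
The remaining quadratic factors as (7p−1)(p−6).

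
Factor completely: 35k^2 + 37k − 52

Need a pair with product 35·(−52) = −1820 and sum 37: that's 65 and −28.
Split the middle term: 35k^2 + 65k − 28k − 52 = 5k(7k + 13) − 4(7k + 13).

(5k − 4)(7k + 13)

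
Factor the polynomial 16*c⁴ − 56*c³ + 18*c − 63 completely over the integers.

Group as (16*c⁴ + 18*c) + (−56*c³ − 63) = 2*c*(8*c³ + 9) − 7*(8*c³ + 9).
Both groups share the factor (8*c³ + 9).

(2*c − 7)*(8*c³ + 9)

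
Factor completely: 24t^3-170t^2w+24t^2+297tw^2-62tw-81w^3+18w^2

Group: 3t(8t^2-54tw+8t+81w^2-18w) - w(8t^2-54tw+8t+81w^2-18w); both groups contain (8t^2-54tw+8t+81w^2-18w), so (3t-w) is a factor with cofactor 8t^2-54tw+8t+81w^2-18w.
The cofactor groups again: 8t^2-54tw+8t+81w^2-18w = 2t(4t-9w) + (-9w+2)(4t-9w); both groups contain (4t-9w), giving (2t-9w+2)(4t-9w).

(2t-9w+2)(3t-w)(4t-9w)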